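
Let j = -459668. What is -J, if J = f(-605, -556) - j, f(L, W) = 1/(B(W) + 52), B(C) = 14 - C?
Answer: -285913497/622 ≈ -4.5967e+5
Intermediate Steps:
f(L, W) = 1/(66 - W) (f(L, W) = 1/((14 - W) + 52) = 1/(66 - W))
J = 285913497/622 (J = -1/(-66 - 556) - 1*(-459668) = -1/(-622) + 459668 = -1*(-1/622) + 459668 = 1/622 + 459668 = 285913497/622 ≈ 4.5967e+5)
-J = -1*285913497/622 = -285913497/622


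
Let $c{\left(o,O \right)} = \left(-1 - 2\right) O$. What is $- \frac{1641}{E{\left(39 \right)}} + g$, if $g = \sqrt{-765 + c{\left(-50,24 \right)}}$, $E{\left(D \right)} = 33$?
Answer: $- \frac{547}{11} + 3 i \sqrt{93} \approx -49.727 + 28.931 i$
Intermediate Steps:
$c{\left(o,O \right)} = - 3 O$
$g = 3 i \sqrt{93}$ ($g = \sqrt{-765 - 72} = \sqrt{-837} = 3 i \sqrt{93} \approx 28.931 i$)
$- \frac{1641}{E{\left(39 \right)}} + g = - \frac{1641}{33} + 3 i \sqrt{93} = \left(-1641\right) \frac{1}{33} + 3 i \sqrt{93} = - \frac{547}{11} + 3 i \sqrt{93}$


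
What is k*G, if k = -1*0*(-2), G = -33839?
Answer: 0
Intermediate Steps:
k = 0 (k = 0*(-2) = 0)
k*G = 0*(-33839) = 0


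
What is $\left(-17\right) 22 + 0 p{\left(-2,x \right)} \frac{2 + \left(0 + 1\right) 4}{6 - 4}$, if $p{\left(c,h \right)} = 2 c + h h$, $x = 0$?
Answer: $-374$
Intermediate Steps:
$p{\left(c,h \right)} = h^{2} + 2 c$ ($p{\left(c,h \right)} = 2 c + h^{2} = h^{2} + 2 c$)
$\left(-17\right) 22 + 0 p{\left(-2,x \right)} \frac{2 + \left(0 + 1\right) 4}{6 - 4} = \left(-17\right) 22 + 0 \left(0^{2} + 2 \left(-2\right)\right) \frac{2 + \left(0 + 1\right) 4}{6 - 4} = -374 + 0 \left(0 - 4\right) \frac{2 + 1 \cdot 4}{2} = -374 + 0 \left(-4\right) \left(2 + 4\right) \frac{1}{2} = -374 + 0 \cdot 6 \cdot \frac{1}{2} = -374 + 0 \cdot 3 = -374 + 0 = -374$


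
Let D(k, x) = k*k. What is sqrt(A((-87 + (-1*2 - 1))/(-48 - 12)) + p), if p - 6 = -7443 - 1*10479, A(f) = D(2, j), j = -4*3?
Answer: 2*I*sqrt(4478) ≈ 133.84*I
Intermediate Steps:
j = -12
D(k, x) = k**2
A(f) = 4 (A(f) = 2**2 = 4)
p = -17916 (p = 6 + (-7443 - 1*10479) = 6 + (-7443 - 10479) = 6 - 17922 = -17916)
sqrt(A((-87 + (-1*2 - 1))/(-48 - 12)) + p) = sqrt(4 - 17916) = sqrt(-17912) = 2*I*sqrt(4478)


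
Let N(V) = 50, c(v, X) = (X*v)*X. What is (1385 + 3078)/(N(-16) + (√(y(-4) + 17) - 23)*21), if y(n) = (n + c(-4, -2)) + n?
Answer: -1932479/190576 - 93723*I*√7/190576 ≈ -10.14 - 1.3011*I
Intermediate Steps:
c(v, X) = v*X²
y(n) = -16 + 2*n (y(n) = (n - 4*(-2)²) + n = (n - 4*4) + n = (n - 16) + n = (-16 + n) + n = -16 + 2*n)
(1385 + 3078)/(N(-16) + (√(y(-4) + 17) - 23)*21) = (1385 + 3078)/(50 + (√((-16 + 2*(-4)) + 17) - 23)*21) = 4463/(50 + (√((-16 - 8) + 17) - 23)*21) = 4463/(50 + (√(-24 + 17) - 23)*21) = 4463/(50 + (√(-7) - 23)*21) = 4463/(50 + (I*√7 - 23)*21) = 4463/(50 + (-23 + I*√7)*21) = 4463/(50 + (-483 + 21*I*√7)) = 4463/(-433 + 21*I*√7)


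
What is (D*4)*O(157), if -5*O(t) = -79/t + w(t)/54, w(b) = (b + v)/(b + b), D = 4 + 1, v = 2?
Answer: 2791/1413 ≈ 1.9752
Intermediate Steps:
D = 5
w(b) = (2 + b)/(2*b) (w(b) = (b + 2)/(b + b) = (2 + b)/((2*b)) = (2 + b)*(1/(2*b)) = (2 + b)/(2*b))
O(t) = 79/(5*t) - (2 + t)/(540*t) (O(t) = -(-79/t + ((2 + t)/(2*t))/54)/5 = -(-79/t + ((2 + t)/(2*t))*(1/54))/5 = -(-79/t + (2 + t)/(108*t))/5 = 79/(5*t) - (2 + t)/(540*t))
(D*4)*O(157) = (5*4)*((1/540)*(8530 - 1*157)/157) = 20*((1/540)*(1/157)*(8530 - 157)) = 20*((1/540)*(1/157)*8373) = 20*(2791/28260) = 2791/1413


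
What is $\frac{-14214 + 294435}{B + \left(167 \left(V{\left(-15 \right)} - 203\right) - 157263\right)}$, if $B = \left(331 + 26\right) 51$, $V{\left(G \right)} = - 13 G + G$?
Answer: $- \frac{280221}{142897} \approx -1.961$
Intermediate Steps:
$V{\left(G \right)} = - 12 G$
$B = 18207$ ($B = 357 \cdot 51 = 18207$)
$\frac{-14214 + 294435}{B + \left(167 \left(V{\left(-15 \right)} - 203\right) - 157263\right)} = \frac{-14214 + 294435}{18207 + \left(167 \left(\left(-12\right) \left(-15\right) - 203\right) - 157263\right)} = \frac{280221}{18207 - \left(157263 - 167 \left(180 - 203\right)\right)} = \frac{280221}{18207 + \left(167 \left(-23\right) - 157263\right)} = \frac{280221}{18207 - 161104} = \frac{280221}{-142897} = 280221 \left(- \frac{1}{142897}\right) = - \frac{280221}{142897}$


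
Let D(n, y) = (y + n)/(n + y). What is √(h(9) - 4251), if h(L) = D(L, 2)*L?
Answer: I*√4242 ≈ 65.131*I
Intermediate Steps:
D(n, y) = 1 (D(n, y) = (n + y)/(n + y) = 1)
h(L) = L (h(L) = 1*L = L)
√(h(9) - 4251) = √(9 - 4251) = √(-4242) = I*√4242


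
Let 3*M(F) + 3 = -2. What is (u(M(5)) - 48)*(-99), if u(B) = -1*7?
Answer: 5445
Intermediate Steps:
M(F) = -5/3 (M(F) = -1 + (⅓)*(-2) = -1 - ⅔ = -5/3)
u(B) = -7
(u(M(5)) - 48)*(-99) = (-7 - 48)*(-99) = -55*(-99) = 5445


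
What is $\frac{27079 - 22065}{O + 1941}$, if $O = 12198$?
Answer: $\frac{5014}{14139} \approx 0.35462$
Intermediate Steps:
$\frac{27079 - 22065}{O + 1941} = \frac{27079 - 22065}{12198 + 1941} = \frac{5014}{14139}$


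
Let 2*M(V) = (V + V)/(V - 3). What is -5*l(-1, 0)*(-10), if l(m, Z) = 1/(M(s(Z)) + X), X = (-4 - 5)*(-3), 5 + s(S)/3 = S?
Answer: 300/167 ≈ 1.7964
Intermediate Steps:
s(S) = -15 + 3*S
M(V) = V/(-3 + V) (M(V) = ((V + V)/(V - 3))/2 = ((2*V)/(-3 + V))/2 = (2*V/(-3 + V))/2 = V/(-3 + V))
X = 27 (X = -9*(-3) = 27)
l(m, Z) = 1/(27 + (-15 + 3*Z)/(-18 + 3*Z)) (l(m, Z) = 1/((-15 + 3*Z)/(-3 + (-15 + 3*Z)) + 27) = 1/((-15 + 3*Z)/(-18 + 3*Z) + 27) = 1/(27 + (-15 + 3*Z)/(-18 + 3*Z)))
-5*l(-1, 0)*(-10) = -5*(-6 + 0)/(-167 + 28*0)*(-10) = -5*(-6)/(-167 + 0)*(-10) = -5*(-6)/(-167)*(-10) = -(-5)*(-6)/167*(-10) = -5*6/167*(-10) = -30/167*(-10) = 300/167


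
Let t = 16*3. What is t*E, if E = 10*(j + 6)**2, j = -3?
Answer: 4320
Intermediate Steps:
t = 48
E = 90 (E = 10*(-3 + 6)**2 = 10*3**2 = 10*9 = 90)
t*E = 48*90 = 4320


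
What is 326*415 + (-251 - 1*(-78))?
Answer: 135117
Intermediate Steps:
326*415 + (-251 - 1*(-78)) = 135290 + (-251 + 78) = 135290 - 173 = 135117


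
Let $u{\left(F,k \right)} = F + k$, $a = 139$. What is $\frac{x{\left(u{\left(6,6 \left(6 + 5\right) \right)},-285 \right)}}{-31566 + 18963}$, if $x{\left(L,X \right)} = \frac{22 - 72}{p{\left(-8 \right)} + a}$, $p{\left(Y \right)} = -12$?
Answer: $\frac{50}{1600581} \approx 3.1239 \cdot 10^{-5}$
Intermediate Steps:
$x{\left(L,X \right)} = - \frac{50}{127}$ ($x{\left(L,X \right)} = \frac{22 - 72}{-12 + 139} = - \frac{50}{127}$)
$\frac{x{\left(u{\left(6,6 \left(6 + 5\right) \right)},-285 \right)}}{-31566 + 18963} = - \frac{50}{127 \left(-31566 + 18963\right)} = - \frac{50}{127 \left(-12603\right)} = \left(- \frac{50}{127}\right) \left(- \frac{1}{12603}\right) = \frac{50}{1600581}$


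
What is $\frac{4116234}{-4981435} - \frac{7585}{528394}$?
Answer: $- \frac{2212777532671}{2632160365390} \approx -0.84067$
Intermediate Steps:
$\frac{4116234}{-4981435} - \frac{7585}{528394} = 4116234 \left(- \frac{1}{4981435}\right) - \frac{7585}{528394} = - \frac{4116234}{4981435} - \frac{7585}{528394} = - \frac{2212777532671}{2632160365390}$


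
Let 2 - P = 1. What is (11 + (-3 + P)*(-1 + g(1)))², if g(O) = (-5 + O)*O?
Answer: 441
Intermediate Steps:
P = 1 (P = 2 - 1*1 = 2 - 1 = 1)
g(O) = O*(-5 + O)
(11 + (-3 + P)*(-1 + g(1)))² = (11 + (-3 + 1)*(-1 + 1*(-5 + 1)))² = (11 - 2*(-1 + 1*(-4)))² = (11 - 2*(-1 - 4))² = (11 - 2*(-5))² = (11 + 10)² = 21² = 441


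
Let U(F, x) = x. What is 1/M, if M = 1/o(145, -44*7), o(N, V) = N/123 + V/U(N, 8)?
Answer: -9181/246 ≈ -37.321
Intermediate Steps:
o(N, V) = V/8 + N/123 (o(N, V) = N/123 + V/8 = V/8 + N/123)
M = -246/9181 (M = 1/((-44*7)/8 + (1/123)*145) = 1/((1/8)*(-308) + 145/123) = 1/(-77/2 + 145/123) = 1/(-9181/246) = -246/9181 ≈ -0.026794)
1/M = 1/(-246/9181) = -9181/246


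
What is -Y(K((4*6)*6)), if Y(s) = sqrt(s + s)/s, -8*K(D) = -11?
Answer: -4*sqrt(11)/11 ≈ -1.2060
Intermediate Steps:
K(D) = 11/8 (K(D) = -1/8*(-11) = 11/8)
Y(s) = sqrt(2)/sqrt(s) (Y(s) = sqrt(2*s)/s = (sqrt(2)*sqrt(s))/s = sqrt(2)/sqrt(s))
-Y(K((4*6)*6)) = -sqrt(2)/sqrt(11/8) = -sqrt(2)*2*sqrt(22)/11 = -4*sqrt(11)/11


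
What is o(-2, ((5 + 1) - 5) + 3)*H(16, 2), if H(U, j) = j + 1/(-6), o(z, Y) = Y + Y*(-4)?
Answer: -22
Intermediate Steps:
o(z, Y) = -3*Y (o(z, Y) = Y - 4*Y = -3*Y)
H(U, j) = -1/6 + j (H(U, j) = j - 1/6 = -1/6 + j)
o(-2, ((5 + 1) - 5) + 3)*H(16, 2) = (-3*(((5 + 1) - 5) + 3))*(-1/6 + 2) = -3*((6 - 5) + 3)*(11/6) = -3*(1 + 3)*(11/6) = -3*4*(11/6) = -12*11/6 = -22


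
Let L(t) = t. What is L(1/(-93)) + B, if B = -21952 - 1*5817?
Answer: -2582518/93 ≈ -27769.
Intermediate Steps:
B = -27769 (B = -21952 - 5817 = -27769)
L(1/(-93)) + B = 1/(-93) - 27769 = -1/93 - 27769 = -2582518/93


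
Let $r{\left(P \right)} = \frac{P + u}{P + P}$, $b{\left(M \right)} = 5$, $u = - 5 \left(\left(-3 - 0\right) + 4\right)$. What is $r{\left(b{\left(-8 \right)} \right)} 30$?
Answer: $0$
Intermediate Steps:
$u = -5$ ($u = - 5 \left(\left(-3 + 0\right) + 4\right) = - 5 \left(-3 + 4\right) = \left(-5\right) 1 = -5$)
$r{\left(P \right)} = \frac{-5 + P}{2 P}$ ($r{\left(P \right)} = \frac{P - 5}{P + P} = \frac{-5 + P}{2 P}$)
$r{\left(b{\left(-8 \right)} \right)} 30 = \frac{-5 + 5}{2 \cdot 5} \cdot 30 = \frac{1}{2} \cdot \frac{1}{5} \cdot 0 \cdot 30 = 0 \cdot 30 = 0$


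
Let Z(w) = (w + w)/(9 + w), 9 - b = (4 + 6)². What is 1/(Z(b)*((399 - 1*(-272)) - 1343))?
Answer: -41/61152 ≈ -0.00067046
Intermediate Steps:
b = -91 (b = 9 - (4 + 6)² = 9 - 1*10² = 9 - 1*100 = 9 - 100 = -91)
Z(w) = 2*w/(9 + w) (Z(w) = (2*w)/(9 + w) = 2*w/(9 + w))
1/(Z(b)*((399 - 1*(-272)) - 1343)) = 1/((2*(-91)/(9 - 91))*((399 - 1*(-272)) - 1343)) = 1/((2*(-91)/(-82))*((399 + 272) - 1343)) = 1/((2*(-91)*(-1/82))*(671 - 1343)) = 1/((91/41)*(-672)) = 1/(-61152/41) = -41/61152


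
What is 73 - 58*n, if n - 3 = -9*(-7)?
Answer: -3755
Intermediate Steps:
n = 66 (n = 3 - 9*(-7) = 3 + 63 = 66)
73 - 58*n = 73 - 58*66 = 73 - 3828 = -3755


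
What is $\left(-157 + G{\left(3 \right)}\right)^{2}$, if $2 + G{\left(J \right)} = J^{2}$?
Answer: $22500$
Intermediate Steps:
$G{\left(J \right)} = -2 + J^{2}$
$\left(-157 + G{\left(3 \right)}\right)^{2} = \left(-157 - \left(2 - 3^{2}\right)\right)^{2} = \left(-157 + \left(-2 + 9\right)\right)^{2} = \left(-157 + 7\right)^{2} = \left(-150\right)^{2} = 22500$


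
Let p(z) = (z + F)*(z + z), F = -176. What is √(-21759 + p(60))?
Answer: I*√35679 ≈ 188.89*I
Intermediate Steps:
p(z) = 2*z*(-176 + z) (p(z) = (z - 176)*(z + z) = (-176 + z)*(2*z) = 2*z*(-176 + z))
√(-21759 + p(60)) = √(-21759 + 2*60*(-176 + 60)) = √(-21759 + 2*60*(-116)) = √(-21759 - 13920) = √(-35679) = I*√35679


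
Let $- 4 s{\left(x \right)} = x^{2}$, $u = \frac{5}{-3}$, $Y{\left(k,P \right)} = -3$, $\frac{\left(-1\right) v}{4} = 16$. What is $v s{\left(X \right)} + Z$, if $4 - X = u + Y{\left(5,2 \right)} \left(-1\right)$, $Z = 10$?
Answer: $\frac{1114}{9} \approx 123.78$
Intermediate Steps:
$v = -64$ ($v = \left(-4\right) 16 = -64$)
$u = - \frac{5}{3}$ ($u = 5 \left(- \frac{1}{3}\right) = - \frac{5}{3} \approx -1.6667$)
$X = \frac{8}{3}$ ($X = 4 - \left(- \frac{5}{3} - -3\right) = 4 - \left(- \frac{5}{3} + 3\right) = 4 - \frac{4}{3} = \frac{8}{3} \approx 2.6667$)
$s{\left(x \right)} = - \frac{x^{2}}{4}$
$v s{\left(X \right)} + Z = - 64 \left(- \frac{\left(\frac{8}{3}\right)^{2}}{4}\right) + 10 = - 64 \left(\left(- \frac{1}{4}\right) \frac{64}{9}\right) + 10 = \left(-64\right) \left(- \frac{16}{9}\right) + 10 = \frac{1024}{9} + 10 = \frac{1114}{9}$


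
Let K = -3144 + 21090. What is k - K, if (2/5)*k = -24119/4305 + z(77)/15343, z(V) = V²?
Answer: -237244723294/13210323 ≈ -17959.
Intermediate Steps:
K = 17946
k = -172266736/13210323 (k = 5*(-24119/4305 + 77²/15343)/2 = 5*(-24119*1/4305 + 5929*(1/15343))/2 = 5*(-24119/4305 + 5929/15343)/2 = (5/2)*(-344533472/66051615) = -172266736/13210323 ≈ -13.040)
k - K = -172266736/13210323 - 1*17946 = -172266736/13210323 - 17946 = -237244723294/13210323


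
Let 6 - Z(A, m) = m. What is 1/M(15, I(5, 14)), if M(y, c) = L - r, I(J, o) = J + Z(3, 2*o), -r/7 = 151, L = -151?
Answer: 1/906 ≈ 0.0011038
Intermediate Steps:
Z(A, m) = 6 - m
r = -1057 (r = -7*151 = -1057)
I(J, o) = 6 + J - 2*o (I(J, o) = J + (6 - 2*o) = 6 + J - 2*o)
M(y, c) = 906 (M(y, c) = -151 - 1*(-1057) = -151 + 1057 = 906)
1/M(15, I(5, 14)) = 1/906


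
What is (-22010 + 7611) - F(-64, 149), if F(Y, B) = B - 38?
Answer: -14510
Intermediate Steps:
F(Y, B) = -38 + B
(-22010 + 7611) - F(-64, 149) = (-22010 + 7611) - (-38 + 149) = -14399 - 1*111 = -14399 - 111 = -14510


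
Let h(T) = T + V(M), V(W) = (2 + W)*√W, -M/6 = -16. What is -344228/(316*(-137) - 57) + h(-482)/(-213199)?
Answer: 73409959590/9241963451 - 8*√6/4351 ≈ 7.9386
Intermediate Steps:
M = 96 (M = -6*(-16) = 96)
V(W) = √W*(2 + W)
h(T) = T + 392*√6 (h(T) = T + √96*(2 + 96) = T + (4*√6)*98 = T + 392*√6)
-344228/(316*(-137) - 57) + h(-482)/(-213199) = -344228/(316*(-137) - 57) + (-482 + 392*√6)/(-213199) = -344228/(-43292 - 57) + (-482 + 392*√6)*(-1/213199) = -344228/(-43349) + (482/213199 - 8*√6/4351) = -344228*(-1/43349) + (482/213199 - 8*√6/4351) = 344228/43349 + (482/213199 - 8*√6/4351) = 73409959590/9241963451 - 8*√6/4351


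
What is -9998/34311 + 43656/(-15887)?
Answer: -1656719242/545098857 ≈ -3.0393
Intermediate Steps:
-9998/34311 + 43656/(-15887) = -9998*1/34311 + 43656*(-1/15887) = -9998/34311 - 43656/15887 = -1656719242/545098857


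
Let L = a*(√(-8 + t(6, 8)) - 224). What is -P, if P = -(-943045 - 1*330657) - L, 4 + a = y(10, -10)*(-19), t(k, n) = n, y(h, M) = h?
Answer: -1230246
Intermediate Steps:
a = -194 (a = -4 + 10*(-19) = -4 - 190 = -194)
L = 43456 (L = -194*(√(-8 + 8) - 224) = -194*(√0 - 224) = -194*(0 - 224) = -194*(-224) = 43456)
P = 1230246 (P = -(-943045 - 1*330657) - 1*43456 = -(-943045 - 330657) - 43456 = -1*(-1273702) - 43456 = 1273702 - 43456 = 1230246)
-P = -1*1230246 = -1230246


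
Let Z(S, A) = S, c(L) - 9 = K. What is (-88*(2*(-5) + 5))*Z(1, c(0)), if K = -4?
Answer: 440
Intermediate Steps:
c(L) = 5 (c(L) = 9 - 4 = 5)
(-88*(2*(-5) + 5))*Z(1, c(0)) = -88*(2*(-5) + 5)*1 = -88*(-10 + 5)*1 = -88*(-5)*1 = 440*1 = 440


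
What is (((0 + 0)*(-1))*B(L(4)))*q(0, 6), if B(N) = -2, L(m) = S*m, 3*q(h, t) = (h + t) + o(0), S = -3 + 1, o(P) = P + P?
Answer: 0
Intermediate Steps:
o(P) = 2*P
S = -2
q(h, t) = h/3 + t/3 (q(h, t) = ((h + t) + 2*0)/3 = ((h + t) + 0)/3 = (h + t)/3 = h/3 + t/3)
L(m) = -2*m
(((0 + 0)*(-1))*B(L(4)))*q(0, 6) = (((0 + 0)*(-1))*(-2))*((⅓)*0 + (⅓)*6) = ((0*(-1))*(-2))*(0 + 2) = (0*(-2))*2 = 0*2 = 0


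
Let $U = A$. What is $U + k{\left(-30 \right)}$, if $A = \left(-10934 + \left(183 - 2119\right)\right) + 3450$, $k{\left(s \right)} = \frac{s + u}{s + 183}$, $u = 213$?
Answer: $- \frac{480359}{51} \approx -9418.8$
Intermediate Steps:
$k{\left(s \right)} = \frac{213 + s}{183 + s}$ ($k{\left(s \right)} = \frac{s + 213}{s + 183} = \frac{213 + s}{183 + s}$)
$A = -9420$ ($A = \left(-10934 - 1936\right) + 3450 = -12870 + 3450 = -9420$)
$U = -9420$
$U + k{\left(-30 \right)} = -9420 + \frac{213 - 30}{183 - 30} = -9420 + \frac{1}{153} \cdot 183 = -9420 + \frac{61}{51} = - \frac{480359}{51}$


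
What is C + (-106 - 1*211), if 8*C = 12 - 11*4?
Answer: -321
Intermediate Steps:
C = -4 (C = (12 - 11*4)/8 = (12 - 44)/8 = (⅛)*(-32) = -4)
C + (-106 - 1*211) = -4 + (-106 - 1*211) = -4 + (-106 - 211) = -4 - 317 = -321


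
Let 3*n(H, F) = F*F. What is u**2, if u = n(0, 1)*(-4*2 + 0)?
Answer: 64/9 ≈ 7.1111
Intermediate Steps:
n(H, F) = F**2/3 (n(H, F) = (F*F)/3 = F**2/3)
u = -8/3 (u = ((1/3)*1**2)*(-4*2 + 0) = ((1/3)*1)*(-8 + 0) = (1/3)*(-8) = -8/3 ≈ -2.6667)
u**2 = (-8/3)**2 = 64/9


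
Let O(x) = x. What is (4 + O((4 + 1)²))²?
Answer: 841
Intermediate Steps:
(4 + O((4 + 1)²))² = (4 + (4 + 1)²)² = (4 + 5²)² = (4 + 25)² = 29² = 841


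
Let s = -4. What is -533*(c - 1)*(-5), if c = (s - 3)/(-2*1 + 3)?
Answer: -21320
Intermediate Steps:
c = -7 (c = (-4 - 3)/(-2*1 + 3) = -7/(-2 + 3) = -7/1 = -7*1 = -7)
-533*(c - 1)*(-5) = -533*(-7 - 1)*(-5) = -(-4264)*(-5) = -533*40 = -21320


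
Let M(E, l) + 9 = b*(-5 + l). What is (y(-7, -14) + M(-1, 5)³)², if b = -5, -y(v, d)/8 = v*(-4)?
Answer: 908209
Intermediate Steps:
y(v, d) = 32*v (y(v, d) = -8*v*(-4) = -(-32)*v = 32*v)
M(E, l) = 16 - 5*l (M(E, l) = -9 - 5*(-5 + l) = -9 + (25 - 5*l) = 16 - 5*l)
(y(-7, -14) + M(-1, 5)³)² = (32*(-7) + (16 - 5*5)³)² = (-224 + (16 - 25)³)² = (-224 + (-9)³)² = (-224 - 729)² = (-953)² = 908209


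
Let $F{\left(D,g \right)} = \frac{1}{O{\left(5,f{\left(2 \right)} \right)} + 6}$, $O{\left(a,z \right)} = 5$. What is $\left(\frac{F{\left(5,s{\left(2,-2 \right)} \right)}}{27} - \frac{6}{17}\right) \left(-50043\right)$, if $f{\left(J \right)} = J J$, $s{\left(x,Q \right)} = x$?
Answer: $\frac{29441965}{1683} \approx 17494.0$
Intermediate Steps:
$f{\left(J \right)} = J^{2}$
$F{\left(D,g \right)} = \frac{1}{11}$ ($F{\left(D,g \right)} = \frac{1}{5 + 6} = \frac{1}{11}$)
$\left(\frac{F{\left(5,s{\left(2,-2 \right)} \right)}}{27} - \frac{6}{17}\right) \left(-50043\right) = \left(\frac{1}{11 \cdot 27} - \frac{6}{17}\right) \left(-50043\right) = \left(\frac{1}{11} \cdot \frac{1}{27} - \frac{6}{17}\right) \left(-50043\right) = \left(\frac{1}{297} - \frac{6}{17}\right) \left(-50043\right) = \left(- \frac{1765}{5049}\right) \left(-50043\right) = \frac{29441965}{1683}$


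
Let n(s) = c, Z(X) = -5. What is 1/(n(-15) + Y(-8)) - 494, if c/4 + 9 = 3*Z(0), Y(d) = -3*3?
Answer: -51871/105 ≈ -494.01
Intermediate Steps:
Y(d) = -9
c = -96 (c = -36 + 4*(3*(-5)) = -36 + 4*(-15) = -36 - 60 = -96)
n(s) = -96
1/(n(-15) + Y(-8)) - 494 = 1/(-96 - 9) - 494 = 1/(-105) - 494 = -1/105 - 494 = -51871/105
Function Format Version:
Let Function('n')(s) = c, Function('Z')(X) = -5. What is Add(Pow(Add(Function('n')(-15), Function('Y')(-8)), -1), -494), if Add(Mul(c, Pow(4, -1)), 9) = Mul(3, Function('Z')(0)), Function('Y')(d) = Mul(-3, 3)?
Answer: Rational(-51871, 105) ≈ -494.01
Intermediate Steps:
Function('Y')(d) = -9
c = -96 (c = Add(-36, Mul(4, Mul(3, -5))) = Add(-36, Mul(4, -15)) = Add(-36, -60) = -96)
Function('n')(s) = -96
Add(Pow(Add(Function('n')(-15), Function('Y')(-8)), -1), -494) = Add(Pow(Add(-96, -9), -1), -494) = Add(Pow(-105, -1), -494) = Add(Rational(-1, 105), -494) = Rational(-51871, 105)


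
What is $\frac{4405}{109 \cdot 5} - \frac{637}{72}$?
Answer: $- \frac{6001}{7848} \approx -0.76465$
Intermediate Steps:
$\frac{4405}{109 \cdot 5} - \frac{637}{72} = \frac{4405}{545} - \frac{637}{72} = 4405 \cdot \frac{1}{545} - \frac{637}{72} = \frac{881}{109} - \frac{637}{72} = - \frac{6001}{7848}$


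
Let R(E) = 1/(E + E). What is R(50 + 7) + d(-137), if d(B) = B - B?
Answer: 1/114 ≈ 0.0087719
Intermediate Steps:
d(B) = 0
R(E) = 1/(2*E)
R(50 + 7) + d(-137) = 1/(2*(50 + 7)) + 0 = (½)/57 + 0 = (½)*(1/57) + 0 = 1/114 + 0 = 1/114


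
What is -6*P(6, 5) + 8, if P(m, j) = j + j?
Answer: -52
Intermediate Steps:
P(m, j) = 2*j
-6*P(6, 5) + 8 = -12*5 + 8 = -6*10 + 8 = -60 + 8 = -52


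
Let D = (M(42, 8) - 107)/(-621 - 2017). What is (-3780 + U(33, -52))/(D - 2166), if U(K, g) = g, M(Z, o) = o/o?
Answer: 5054408/2856901 ≈ 1.7692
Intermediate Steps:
M(Z, o) = 1
D = 53/1319 (D = (1 - 107)/(-621 - 2017) = -106/(-2638) = -106*(-1/2638) = 53/1319 ≈ 0.040182)
(-3780 + U(33, -52))/(D - 2166) = (-3780 - 52)/(53/1319 - 2166) = -3832/(-2856901/1319) = -3832*(-1319/2856901) = 5054408/2856901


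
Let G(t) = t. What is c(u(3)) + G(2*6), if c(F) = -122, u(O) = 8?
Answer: -110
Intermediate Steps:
c(u(3)) + G(2*6) = -122 + 2*6 = -122 + 12 = -110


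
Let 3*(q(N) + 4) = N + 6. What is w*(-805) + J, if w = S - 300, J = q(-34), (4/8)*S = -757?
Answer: 4380770/3 ≈ 1.4603e+6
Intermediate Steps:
S = -1514 (S = 2*(-757) = -1514)
q(N) = -2 + N/3 (q(N) = -4 + (N + 6)/3 = -4 + (6 + N)/3 = -4 + (2 + N/3) = -2 + N/3)
J = -40/3 (J = -2 + (⅓)*(-34) = -2 - 34/3 = -40/3 ≈ -13.333)
w = -1814 (w = -1514 - 300 = -1814)
w*(-805) + J = -1814*(-805) - 40/3 = 1460270 - 40/3 = 4380770/3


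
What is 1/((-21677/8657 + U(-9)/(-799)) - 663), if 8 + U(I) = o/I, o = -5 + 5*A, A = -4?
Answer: -1324521/881465347 ≈ -0.0015026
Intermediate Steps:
o = -25 (o = -5 + 5*(-4) = -5 - 20 = -25)
U(I) = -8 - 25/I
1/((-21677/8657 + U(-9)/(-799)) - 663) = 1/((-21677/8657 + (-8 - 25/(-9))/(-799)) - 663) = 1/((-21677*1/8657 + (-8 - 25*(-1/9))*(-1/799)) - 663) = 1/((-21677/8657 + (-8 + 25/9)*(-1/799)) - 663) = 1/((-21677/8657 - 47/9*(-1/799)) - 663) = 1/((-21677/8657 + 1/153) - 663) = 1/(-3307924/1324521 - 663) = 1/(-881465347/1324521) = -1324521/881465347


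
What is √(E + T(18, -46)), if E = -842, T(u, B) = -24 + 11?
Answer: 3*I*√95 ≈ 29.24*I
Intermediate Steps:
T(u, B) = -13
√(E + T(18, -46)) = √(-842 - 13) = √(-855) = 3*I*√95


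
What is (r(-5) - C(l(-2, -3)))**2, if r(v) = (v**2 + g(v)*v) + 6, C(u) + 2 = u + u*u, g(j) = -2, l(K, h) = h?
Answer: 1369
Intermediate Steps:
C(u) = -2 + u + u**2 (C(u) = -2 + (u + u*u) = -2 + (u + u**2) = -2 + u + u**2)
r(v) = 6 + v**2 - 2*v (r(v) = (v**2 - 2*v) + 6 = 6 + v**2 - 2*v)
(r(-5) - C(l(-2, -3)))**2 = ((6 + (-5)**2 - 2*(-5)) - (-2 - 3 + (-3)**2))**2 = ((6 + 25 + 10) - (-2 - 3 + 9))**2 = (41 - 1*4)**2 = (41 - 4)**2 = 37**2 = 1369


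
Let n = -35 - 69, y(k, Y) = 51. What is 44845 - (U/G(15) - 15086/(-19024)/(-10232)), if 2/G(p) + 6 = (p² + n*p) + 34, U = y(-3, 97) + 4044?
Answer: 264819123079703/97326784 ≈ 2.7209e+6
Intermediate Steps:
n = -104
U = 4095 (U = 51 + 4044 = 4095)
G(p) = 2/(28 + p² - 104*p) (G(p) = 2/(-6 + ((p² - 104*p) + 34)) = 2/(-6 + (34 + p² - 104*p)) = 2/(28 + p² - 104*p))
44845 - (U/G(15) - 15086/(-19024)/(-10232)) = 44845 - (4095/((2/(28 + 15² - 104*15))) - 15086/(-19024)/(-10232)) = 44845 - (4095/((2/(28 + 225 - 1560))) - 15086*(-1/19024)*(-1/10232)) = 44845 - (4095/((2/(-1307))) + (7543/9512)*(-1/10232)) = 44845 - (4095/((2*(-1/1307))) - 7543/97326784) = 44845 - (4095/(-2/1307) - 7543/97326784) = 44845 - (4095*(-1307/2) - 7543/97326784) = 44845 - (-5352165/2 - 7543/97326784) = 44845 - 1*(-260454503451223/97326784) = 44845 + 260454503451223/97326784 = 264819123079703/97326784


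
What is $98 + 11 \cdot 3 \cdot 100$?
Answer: $3398$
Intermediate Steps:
$98 + 11 \cdot 3 \cdot 100 = 98 + 33 \cdot 100 = 98 + 3300 = 3398$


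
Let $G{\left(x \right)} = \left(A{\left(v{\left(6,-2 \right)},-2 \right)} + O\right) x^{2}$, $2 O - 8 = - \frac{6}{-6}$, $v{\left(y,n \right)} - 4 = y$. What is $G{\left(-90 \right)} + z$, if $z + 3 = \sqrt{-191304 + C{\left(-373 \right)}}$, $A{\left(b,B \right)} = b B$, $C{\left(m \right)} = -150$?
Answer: $-125553 + i \sqrt{191454} \approx -1.2555 \cdot 10^{5} + 437.55 i$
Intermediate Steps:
$v{\left(y,n \right)} = 4 + y$
$A{\left(b,B \right)} = B b$
$O = \frac{9}{2}$ ($O = 4 + \frac{\left(-6\right) \frac{1}{-6}}{2} = 4 + \frac{\left(-6\right) \left(- \frac{1}{6}\right)}{2} = 4 + \frac{1}{2} \cdot 1 = 4 + \frac{1}{2} = \frac{9}{2} \approx 4.5$)
$G{\left(x \right)} = - \frac{31 x^{2}}{2}$ ($G{\left(x \right)} = \left(- 2 \left(4 + 6\right) + \frac{9}{2}\right) x^{2} = \left(\left(-2\right) 10 + \frac{9}{2}\right) x^{2} = \left(-20 + \frac{9}{2}\right) x^{2} = - \frac{31 x^{2}}{2}$)
$z = -3 + i \sqrt{191454}$ ($z = -3 + \sqrt{-191304 - 150} = -3 + \sqrt{-191454} = -3 + i \sqrt{191454} \approx -3.0 + 437.55 i$)
$G{\left(-90 \right)} + z = - \frac{31 \left(-90\right)^{2}}{2} - \left(3 - i \sqrt{191454}\right) = \left(- \frac{31}{2}\right) 8100 - \left(3 - i \sqrt{191454}\right) = -125550 - \left(3 - i \sqrt{191454}\right) = -125553 + i \sqrt{191454}$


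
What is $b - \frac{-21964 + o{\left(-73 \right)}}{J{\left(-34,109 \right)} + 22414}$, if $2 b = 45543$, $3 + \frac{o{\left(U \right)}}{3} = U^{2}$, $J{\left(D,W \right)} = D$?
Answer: $\frac{127408039}{5595} \approx 22772.0$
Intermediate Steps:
$o{\left(U \right)} = -9 + 3 U^{2}$
$b = \frac{45543}{2}$ ($b = \frac{1}{2} \cdot 45543 = \frac{45543}{2} \approx 22772.0$)
$b - \frac{-21964 + o{\left(-73 \right)}}{J{\left(-34,109 \right)} + 22414} = \frac{45543}{2} - \frac{-21964 - \left(9 - 3 \left(-73\right)^{2}\right)}{-34 + 22414} = \frac{45543}{2} - \frac{-21964 + \left(-9 + 3 \cdot 5329\right)}{22380} = \frac{45543}{2} - \left(-21964 + \left(-9 + 15987\right)\right) \frac{1}{22380} = \frac{45543}{2} - \left(-21964 + 15978\right) \frac{1}{22380} = \frac{45543}{2} - \left(-5986\right) \frac{1}{22380} = \frac{45543}{2} - - \frac{2993}{11190} = \frac{45543}{2} + \frac{2993}{11190} = \frac{127408039}{5595}$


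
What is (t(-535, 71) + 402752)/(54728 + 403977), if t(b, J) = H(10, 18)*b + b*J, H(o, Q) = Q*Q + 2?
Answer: 190357/458705 ≈ 0.41499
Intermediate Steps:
H(o, Q) = 2 + Q**2 (H(o, Q) = Q**2 + 2 = 2 + Q**2)
t(b, J) = 326*b + J*b (t(b, J) = (2 + 18**2)*b + b*J = (2 + 324)*b + J*b = 326*b + J*b)
(t(-535, 71) + 402752)/(54728 + 403977) = (-535*(326 + 71) + 402752)/(54728 + 403977) = (-535*397 + 402752)/458705 = (-212395 + 402752)*(1/458705) = 190357*(1/458705) = 190357/458705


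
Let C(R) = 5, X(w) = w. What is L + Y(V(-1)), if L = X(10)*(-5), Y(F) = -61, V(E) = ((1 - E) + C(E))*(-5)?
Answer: -111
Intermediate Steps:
V(E) = -30 + 5*E (V(E) = ((1 - E) + 5)*(-5) = (6 - E)*(-5) = -30 + 5*E)
L = -50 (L = 10*(-5) = -50)
L + Y(V(-1)) = -50 - 61 = -111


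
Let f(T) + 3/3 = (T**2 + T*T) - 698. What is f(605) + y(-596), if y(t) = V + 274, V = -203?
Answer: 731422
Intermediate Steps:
f(T) = -699 + 2*T**2 (f(T) = -1 + ((T**2 + T*T) - 698) = -1 + ((T**2 + T**2) - 698) = -1 + (2*T**2 - 698) = -1 + (-698 + 2*T**2) = -699 + 2*T**2)
y(t) = 71 (y(t) = -203 + 274 = 71)
f(605) + y(-596) = (-699 + 2*605**2) + 71 = (-699 + 2*366025) + 71 = (-699 + 732050) + 71 = 731351 + 71 = 731422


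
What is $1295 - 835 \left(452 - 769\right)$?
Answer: $265990$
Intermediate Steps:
$1295 - 835 \left(452 - 769\right) = 1295 - -264695 = 1295 + 264695 = 265990$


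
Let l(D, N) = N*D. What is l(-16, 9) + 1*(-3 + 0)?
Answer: -147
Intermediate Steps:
l(D, N) = D*N
l(-16, 9) + 1*(-3 + 0) = -16*9 + 1*(-3 + 0) = -144 + 1*(-3) = -144 - 3 = -147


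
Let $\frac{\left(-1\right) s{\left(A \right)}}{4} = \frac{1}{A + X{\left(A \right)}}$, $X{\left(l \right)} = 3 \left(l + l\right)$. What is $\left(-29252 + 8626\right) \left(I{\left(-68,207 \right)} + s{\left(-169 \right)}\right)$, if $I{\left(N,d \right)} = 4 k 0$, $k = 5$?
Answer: $- \frac{82504}{1183} \approx -69.741$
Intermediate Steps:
$X{\left(l \right)} = 6 l$ ($X{\left(l \right)} = 3 \cdot 2 l = 6 l$)
$s{\left(A \right)} = - \frac{4}{7 A}$ ($s{\left(A \right)} = - \frac{4}{A + 6 A} = - \frac{4}{7 A}$)
$I{\left(N,d \right)} = 0$ ($I{\left(N,d \right)} = 4 \cdot 5 \cdot 0 = 20 \cdot 0 = 0$)
$\left(-29252 + 8626\right) \left(I{\left(-68,207 \right)} + s{\left(-169 \right)}\right) = \left(-29252 + 8626\right) \left(0 - \frac{4}{7 \left(-169\right)}\right) = - 20626 \left(0 - - \frac{4}{1183}\right) = - 20626 \left(0 + \frac{4}{1183}\right) = \left(-20626\right) \frac{4}{1183} = - \frac{82504}{1183}$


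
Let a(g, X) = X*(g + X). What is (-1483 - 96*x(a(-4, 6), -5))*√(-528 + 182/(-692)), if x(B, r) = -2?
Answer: -1291*I*√63241534/346 ≈ -29672.0*I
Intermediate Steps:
a(g, X) = X*(X + g)
(-1483 - 96*x(a(-4, 6), -5))*√(-528 + 182/(-692)) = (-1483 - 96*(-2))*√(-528 + 182/(-692)) = (-1483 + 192)*√(-528 + 182*(-1/692)) = -1291*√(-528 - 91/346) = -1291*I*√63241534/346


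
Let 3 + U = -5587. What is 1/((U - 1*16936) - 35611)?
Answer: -1/58137 ≈ -1.7201e-5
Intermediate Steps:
U = -5590 (U = -3 - 5587 = -5590)
1/((U - 1*16936) - 35611) = 1/((-5590 - 1*16936) - 35611) = 1/((-5590 - 16936) - 35611) = 1/(-22526 - 35611) = 1/(-58137) = -1/58137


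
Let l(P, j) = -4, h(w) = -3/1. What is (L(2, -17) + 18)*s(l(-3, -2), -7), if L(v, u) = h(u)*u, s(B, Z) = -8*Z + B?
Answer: 3588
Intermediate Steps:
h(w) = -3 (h(w) = -3*1 = -3)
s(B, Z) = B - 8*Z
L(v, u) = -3*u
(L(2, -17) + 18)*s(l(-3, -2), -7) = (-3*(-17) + 18)*(-4 - 8*(-7)) = (51 + 18)*(-4 + 56) = 69*52 = 3588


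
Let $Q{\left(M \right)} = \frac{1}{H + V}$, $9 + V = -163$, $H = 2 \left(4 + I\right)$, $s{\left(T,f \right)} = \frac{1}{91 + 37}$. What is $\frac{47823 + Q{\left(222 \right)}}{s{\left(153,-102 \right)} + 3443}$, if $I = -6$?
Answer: $\frac{67334776}{4847755} \approx 13.89$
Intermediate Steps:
$s{\left(T,f \right)} = \frac{1}{128}$
$H = -4$ ($H = 2 \left(4 - 6\right) = 2 \left(-2\right) = -4$)
$V = -172$ ($V = -9 - 163 = -172$)
$Q{\left(M \right)} = - \frac{1}{176}$ ($Q{\left(M \right)} = \frac{1}{-4 - 172} = \frac{1}{-176} = - \frac{1}{176}$)
$\frac{47823 + Q{\left(222 \right)}}{s{\left(153,-102 \right)} + 3443} = \frac{47823 - \frac{1}{176}}{\frac{1}{128} + 3443} = \frac{8416847}{176 \cdot \frac{440705}{128}} = \frac{8416847}{176} \cdot \frac{128}{440705} = \frac{67334776}{4847755}$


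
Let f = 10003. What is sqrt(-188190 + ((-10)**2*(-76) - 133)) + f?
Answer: 10003 + I*sqrt(195923) ≈ 10003.0 + 442.63*I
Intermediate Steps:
sqrt(-188190 + ((-10)**2*(-76) - 133)) + f = sqrt(-188190 + ((-10)**2*(-76) - 133)) + 10003 = sqrt(-188190 + (100*(-76) - 133)) + 10003 = sqrt(-188190 + (-7600 - 133)) + 10003 = sqrt(-188190 - 7733) + 10003 = sqrt(-195923) + 10003 = I*sqrt(195923) + 10003 = 10003 + I*sqrt(195923)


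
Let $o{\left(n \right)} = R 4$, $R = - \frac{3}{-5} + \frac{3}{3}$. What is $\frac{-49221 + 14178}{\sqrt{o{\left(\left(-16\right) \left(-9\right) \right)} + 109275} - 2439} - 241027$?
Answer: $- \frac{7036885692961}{29197198} + \frac{35043 \sqrt{2732035}}{29197198} \approx -2.4101 \cdot 10^{5}$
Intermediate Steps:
$R = \frac{8}{5}$ ($R = \left(-3\right) \left(- \frac{1}{5}\right) + 3 \cdot \frac{1}{3} = \frac{3}{5} + 1 = \frac{8}{5} \approx 1.6$)
$o{\left(n \right)} = \frac{32}{5}$ ($o{\left(n \right)} = \frac{8}{5} \cdot 4 = \frac{32}{5}$)
$\frac{-49221 + 14178}{\sqrt{o{\left(\left(-16\right) \left(-9\right) \right)} + 109275} - 2439} - 241027 = \frac{-49221 + 14178}{\sqrt{\frac{32}{5} + 109275} - 2439} - 241027 = - \frac{35043}{\sqrt{\frac{546407}{5}} - 2439} - 241027 = - \frac{35043}{\frac{\sqrt{2732035}}{5} - 2439} - 241027 = - \frac{35043}{-2439 + \frac{\sqrt{2732035}}{5}} - 241027 = -241027 - \frac{35043}{-2439 + \frac{\sqrt{2732035}}{5}}$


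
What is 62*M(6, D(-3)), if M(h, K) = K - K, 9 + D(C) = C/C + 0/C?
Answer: 0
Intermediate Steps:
D(C) = -8 (D(C) = -9 + (C/C + 0/C) = -9 + (1 + 0) = -9 + 1 = -8)
M(h, K) = 0
62*M(6, D(-3)) = 62*0 = 0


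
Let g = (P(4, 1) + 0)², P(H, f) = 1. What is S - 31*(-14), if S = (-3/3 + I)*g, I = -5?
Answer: 428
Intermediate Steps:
g = 1 (g = (1 + 0)² = 1² = 1)
S = -6 (S = (-3/3 - 5)*1 = (-3*⅓ - 5)*1 = (-1 - 5)*1 = -6*1 = -6)
S - 31*(-14) = -6 - 31*(-14) = -6 + 434 = 428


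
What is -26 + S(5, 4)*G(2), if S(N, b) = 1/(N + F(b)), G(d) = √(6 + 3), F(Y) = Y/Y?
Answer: -51/2 ≈ -25.500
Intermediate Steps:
F(Y) = 1
G(d) = 3 (G(d) = √9 = 3)
S(N, b) = 1/(1 + N) (S(N, b) = 1/(N + 1) = 1/(1 + N))
-26 + S(5, 4)*G(2) = -26 + 3/(1 + 5) = -26 + 3/6 = -26 + (⅙)*3 = -26 + ½ = -51/2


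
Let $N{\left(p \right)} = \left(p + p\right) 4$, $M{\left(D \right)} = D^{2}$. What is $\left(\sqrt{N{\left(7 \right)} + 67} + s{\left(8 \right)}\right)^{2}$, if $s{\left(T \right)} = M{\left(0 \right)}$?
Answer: $123$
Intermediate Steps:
$s{\left(T \right)} = 0$ ($s{\left(T \right)} = 0^{2} = 0$)
$N{\left(p \right)} = 8 p$ ($N{\left(p \right)} = 2 p 4 = 8 p$)
$\left(\sqrt{N{\left(7 \right)} + 67} + s{\left(8 \right)}\right)^{2} = \left(\sqrt{8 \cdot 7 + 67} + 0\right)^{2} = \left(\sqrt{56 + 67} + 0\right)^{2} = \left(\sqrt{123} + 0\right)^{2} = \left(\sqrt{123}\right)^{2} = 123$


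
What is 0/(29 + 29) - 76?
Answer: -76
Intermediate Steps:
0/(29 + 29) - 76 = 0/58 - 76 = 0*(1/58) - 76 = 0 - 76 = -76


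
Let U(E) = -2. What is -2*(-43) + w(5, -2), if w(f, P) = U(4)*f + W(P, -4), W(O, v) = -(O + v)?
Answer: 82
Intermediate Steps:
W(O, v) = -O - v
w(f, P) = 4 - P - 2*f (w(f, P) = -2*f + (-P - 1*(-4)) = -2*f + (-P + 4) = -2*f + (4 - P) = 4 - P - 2*f)
-2*(-43) + w(5, -2) = -2*(-43) + (4 - 1*(-2) - 2*5) = 86 + (4 + 2 - 10) = 86 - 4 = 82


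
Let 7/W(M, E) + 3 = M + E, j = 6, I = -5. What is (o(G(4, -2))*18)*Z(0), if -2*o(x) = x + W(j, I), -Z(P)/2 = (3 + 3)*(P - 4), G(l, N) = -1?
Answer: 1944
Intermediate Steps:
W(M, E) = 7/(-3 + E + M) (W(M, E) = 7/(-3 + (M + E)) = 7/(-3 + (E + M)) = 7/(-3 + E + M))
Z(P) = 48 - 12*P (Z(P) = -2*(3 + 3)*(P - 4) = -12*(-4 + P) = -2*(-24 + 6*P) = 48 - 12*P)
o(x) = 7/4 - x/2 (o(x) = -(x + 7/(-3 - 5 + 6))/2 = -(x + 7/(-2))/2 = -(x + 7*(-½))/2 = -(x - 7/2)/2 = -(-7/2 + x)/2 = 7/4 - x/2)
(o(G(4, -2))*18)*Z(0) = ((7/4 - ½*(-1))*18)*(48 - 12*0) = ((7/4 + ½)*18)*(48 + 0) = ((9/4)*18)*48 = (81/2)*48 = 1944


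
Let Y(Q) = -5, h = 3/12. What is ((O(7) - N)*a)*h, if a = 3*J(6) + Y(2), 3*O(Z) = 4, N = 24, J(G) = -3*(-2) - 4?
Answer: -17/3 ≈ -5.6667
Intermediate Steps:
J(G) = 2 (J(G) = 6 - 4 = 2)
h = ¼ (h = 3*(1/12) = ¼ ≈ 0.25000)
O(Z) = 4/3 (O(Z) = (⅓)*4 = 4/3)
a = 1 (a = 3*2 - 5 = 6 - 5 = 1)
((O(7) - N)*a)*h = ((4/3 - 1*24)*1)*(¼) = ((4/3 - 24)*1)*(¼) = -68/3*1*(¼) = -68/3*¼ = -17/3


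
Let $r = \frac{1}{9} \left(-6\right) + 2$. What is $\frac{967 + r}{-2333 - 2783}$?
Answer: $- \frac{2905}{15348} \approx -0.18928$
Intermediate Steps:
$r = \frac{4}{3}$ ($r = \frac{1}{9} \left(-6\right) + 2 = - \frac{2}{3} + 2 = \frac{4}{3} \approx 1.3333$)
$\frac{967 + r}{-2333 - 2783} = \frac{967 + \frac{4}{3}}{-2333 - 2783} = \frac{2905}{3 \left(-5116\right)} = \frac{2905}{3} \left(- \frac{1}{5116}\right) = - \frac{2905}{15348}$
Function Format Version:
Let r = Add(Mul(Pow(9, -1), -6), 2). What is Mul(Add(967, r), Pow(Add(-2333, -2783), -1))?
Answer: Rational(-2905, 15348) ≈ -0.18928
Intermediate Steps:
r = Rational(4, 3) (r = Add(Mul(Rational(1, 9), -6), 2) = Add(Rational(-2, 3), 2) = Rational(4, 3) ≈ 1.3333)
Mul(Add(967, r), Pow(Add(-2333, -2783), -1)) = Mul(Add(967, Rational(4, 3)), Pow(Add(-2333, -2783), -1)) = Mul(Rational(2905, 3), Pow(-5116, -1)) = Mul(Rational(2905, 3), Rational(-1, 5116)) = Rational(-2905, 15348)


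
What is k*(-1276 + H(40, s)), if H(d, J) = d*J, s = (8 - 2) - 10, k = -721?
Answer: 1035356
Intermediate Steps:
s = -4 (s = 6 - 10 = -4)
H(d, J) = J*d
k*(-1276 + H(40, s)) = -721*(-1276 - 4*40) = -721*(-1276 - 160) = -721*(-1436) = 1035356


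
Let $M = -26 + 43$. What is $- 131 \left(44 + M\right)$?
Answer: $-7991$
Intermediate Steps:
$M = 17$
$- 131 \left(44 + M\right) = - 131 \left(44 + 17\right) = \left(-131\right) 61 = -7991$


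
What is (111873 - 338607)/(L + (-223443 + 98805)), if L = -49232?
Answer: 113367/86935 ≈ 1.3040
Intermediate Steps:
(111873 - 338607)/(L + (-223443 + 98805)) = (111873 - 338607)/(-49232 + (-223443 + 98805)) = -226734/(-49232 - 124638) = -226734/(-173870) = -226734*(-1/173870) = 113367/86935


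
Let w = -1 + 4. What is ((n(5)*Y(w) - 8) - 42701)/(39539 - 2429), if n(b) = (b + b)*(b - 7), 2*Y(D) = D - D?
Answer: -42709/37110 ≈ -1.1509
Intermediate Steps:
w = 3
Y(D) = 0 (Y(D) = (D - D)/2 = (1/2)*0 = 0)
n(b) = 2*b*(-7 + b) (n(b) = (2*b)*(-7 + b) = 2*b*(-7 + b))
((n(5)*Y(w) - 8) - 42701)/(39539 - 2429) = (((2*5*(-7 + 5))*0 - 8) - 42701)/(39539 - 2429) = (((2*5*(-2))*0 - 8) - 42701)/37110 = ((-20*0 - 8) - 42701)*(1/37110) = ((0 - 8) - 42701)*(1/37110) = (-8 - 42701)*(1/37110) = -42709*1/37110 = -42709/37110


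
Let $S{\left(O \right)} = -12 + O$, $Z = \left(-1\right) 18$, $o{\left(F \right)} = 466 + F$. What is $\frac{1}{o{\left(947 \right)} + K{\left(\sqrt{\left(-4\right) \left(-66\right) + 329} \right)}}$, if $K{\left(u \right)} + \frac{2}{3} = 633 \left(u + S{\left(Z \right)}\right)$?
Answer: $- \frac{158199}{642292096} - \frac{5697 \sqrt{593}}{642292096} \approx -0.0004623$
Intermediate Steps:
$Z = -18$
$K{\left(u \right)} = - \frac{56972}{3} + 633 u$ ($K{\left(u \right)} = - \frac{2}{3} + 633 \left(u - 30\right) = - \frac{2}{3} + 633 \left(-30 + u\right) = - \frac{2}{3} + \left(-18990 + 633 u\right) = - \frac{56972}{3} + 633 u$)
$\frac{1}{o{\left(947 \right)} + K{\left(\sqrt{\left(-4\right) \left(-66\right) + 329} \right)}} = \frac{1}{\left(466 + 947\right) - \left(\frac{56972}{3} - 633 \sqrt{\left(-4\right) \left(-66\right) + 329}\right)} = \frac{1}{1413 - \left(\frac{56972}{3} - 633 \sqrt{264 + 329}\right)} = \frac{1}{1413 - \left(\frac{56972}{3} - 633 \sqrt{593}\right)} = \frac{1}{- \frac{52733}{3} + 633 \sqrt{593}}$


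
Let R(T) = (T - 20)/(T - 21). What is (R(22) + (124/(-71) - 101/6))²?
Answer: 49885969/181476 ≈ 274.89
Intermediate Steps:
R(T) = (-20 + T)/(-21 + T)
(R(22) + (124/(-71) - 101/6))² = ((-20 + 22)/(-21 + 22) + (124/(-71) - 101/6))² = (2/1 + (124*(-1/71) - 101*⅙))² = (1*2 + (-124/71 - 101/6))² = (2 - 7915/426)² = (-7063/426)² = 49885969/181476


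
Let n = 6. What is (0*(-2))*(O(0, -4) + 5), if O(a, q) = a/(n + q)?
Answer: 0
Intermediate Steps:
O(a, q) = a/(6 + q)
(0*(-2))*(O(0, -4) + 5) = (0*(-2))*(0/(6 - 4) + 5) = 0*(0/2 + 5) = 0*(0*(½) + 5) = 0*(0 + 5) = 0*5 = 0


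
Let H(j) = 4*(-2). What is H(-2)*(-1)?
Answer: 8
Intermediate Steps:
H(j) = -8
H(-2)*(-1) = -8*(-1) = 8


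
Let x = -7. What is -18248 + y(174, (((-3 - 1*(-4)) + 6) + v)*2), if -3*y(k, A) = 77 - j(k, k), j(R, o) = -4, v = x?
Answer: -18275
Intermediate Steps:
v = -7
y(k, A) = -27 (y(k, A) = -(77 - 1*(-4))/3 = -(77 + 4)/3 = -⅓*81 = -27)
-18248 + y(174, (((-3 - 1*(-4)) + 6) + v)*2) = -18248 - 27 = -18275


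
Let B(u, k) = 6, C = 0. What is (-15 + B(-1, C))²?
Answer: 81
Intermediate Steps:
(-15 + B(-1, C))² = (-15 + 6)² = (-9)² = 81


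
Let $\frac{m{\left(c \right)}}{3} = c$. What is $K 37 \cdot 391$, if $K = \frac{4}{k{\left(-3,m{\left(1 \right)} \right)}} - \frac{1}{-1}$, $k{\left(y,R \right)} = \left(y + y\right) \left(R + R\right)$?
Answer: $\frac{115736}{9} \approx 12860.0$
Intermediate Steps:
$m{\left(c \right)} = 3 c$
$k{\left(y,R \right)} = 4 R y$ ($k{\left(y,R \right)} = 2 y 2 R = 4 R y$)
$K = \frac{8}{9}$ ($K = \frac{4}{4 \cdot 3 \cdot 1 \left(-3\right)} - \frac{1}{-1} = \frac{4}{4 \cdot 3 \left(-3\right)} - -1 = \frac{4}{-36} + 1 = 4 \left(- \frac{1}{36}\right) + 1 = - \frac{1}{9} + 1 = \frac{8}{9} \approx 0.88889$)
$K 37 \cdot 391 = \frac{8 \cdot 37 \cdot 391}{9} = \frac{8}{9} \cdot 14467 = \frac{115736}{9}$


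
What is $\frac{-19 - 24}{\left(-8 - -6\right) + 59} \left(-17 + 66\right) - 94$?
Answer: $- \frac{7465}{57} \approx -130.96$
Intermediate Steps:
$\frac{-19 - 24}{\left(-8 - -6\right) + 59} \left(-17 + 66\right) - 94 = - \frac{43}{\left(-8 + 6\right) + 59} \cdot 49 - 94 = - \frac{43}{-2 + 59} \cdot 49 - 94 = - \frac{43}{57} \cdot 49 - 94 = \left(-43\right) \frac{1}{57} \cdot 49 - 94 = \left(- \frac{43}{57}\right) 49 - 94 = - \frac{2107}{57} - 94 = - \frac{7465}{57}$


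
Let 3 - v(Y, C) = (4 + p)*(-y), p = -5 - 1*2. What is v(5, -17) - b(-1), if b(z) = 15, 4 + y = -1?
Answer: 3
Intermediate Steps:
y = -5 (y = -4 - 1 = -5)
p = -7 (p = -5 - 2 = -7)
v(Y, C) = 18 (v(Y, C) = 3 - (4 - 7)*(-1*(-5)) = 3 - (-3)*5 = 3 - 1*(-15) = 3 + 15 = 18)
v(5, -17) - b(-1) = 18 - 1*15 = 18 - 15 = 3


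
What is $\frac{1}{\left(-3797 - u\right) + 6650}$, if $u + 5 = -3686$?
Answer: $\frac{1}{6544} \approx 0.00015281$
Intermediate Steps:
$u = -3691$ ($u = -5 - 3686 = -3691$)
$\frac{1}{\left(-3797 - u\right) + 6650} = \frac{1}{\left(-3797 - -3691\right) + 6650} = \frac{1}{\left(-3797 + 3691\right) + 6650} = \frac{1}{-106 + 6650} = \frac{1}{6544}$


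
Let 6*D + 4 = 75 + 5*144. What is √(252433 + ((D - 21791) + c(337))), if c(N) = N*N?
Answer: √12396342/6 ≈ 586.81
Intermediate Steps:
c(N) = N²
D = 791/6 (D = -⅔ + (75 + 5*144)/6 = -⅔ + (75 + 720)/6 = -⅔ + (⅙)*795 = -⅔ + 265/2 = 791/6 ≈ 131.83)
√(252433 + ((D - 21791) + c(337))) = √(252433 + ((791/6 - 21791) + 337²)) = √(252433 + (-129955/6 + 113569)) = √(252433 + 551459/6) = √(2066057/6) = √12396342/6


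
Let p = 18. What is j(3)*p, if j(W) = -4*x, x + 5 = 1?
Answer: 288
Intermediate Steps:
x = -4 (x = -5 + 1 = -4)
j(W) = 16 (j(W) = -4*(-4) = 16)
j(3)*p = 16*18 = 288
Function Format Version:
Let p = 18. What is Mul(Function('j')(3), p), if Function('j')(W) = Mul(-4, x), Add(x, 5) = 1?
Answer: 288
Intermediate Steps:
x = -4 (x = Add(-5, 1) = -4)
Function('j')(W) = 16 (Function('j')(W) = Mul(-4, -4) = 16)
Mul(Function('j')(3), p) = Mul(16, 18) = 288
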